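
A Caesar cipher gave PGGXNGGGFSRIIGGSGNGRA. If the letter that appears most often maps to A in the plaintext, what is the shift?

The most frequent ciphertext letter is G (appears 9 times).
G is position 6; A is position 0.
Shift = 6.

6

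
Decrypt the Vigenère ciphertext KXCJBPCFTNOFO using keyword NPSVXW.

XIKOETPQBSRJB

Repeat the key across the ciphertext: NPSVXWNPSVXWN
K(10)−N(13): -3≡23 → X
X(23)−P(15): 8 → I
C(2)−S(18): -16≡10 → K
J(9)−V(21): -12≡14 → O
B(1)−X(23): -22≡4 → E
P(15)−W(22): -7≡19 → T
C(2)−N(13): -11≡15 → P
F(5)−P(15): -10≡16 → Q
T(19)−S(18): 1 → B
N(13)−V(21): -8≡18 → S
O(14)−X(23): -9≡17 → R
F(5)−W(22): -17≡9 → J
O(14)−N(13): 1 → B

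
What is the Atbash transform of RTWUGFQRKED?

R(17) → I(8)
T(19) → G(6)
W(22) → D(3)
U(20) → F(5)
G(6) → T(19)
F(5) → U(20)
Q(16) → J(9)
R(17) → I(8)
K(10) → P(15)
E(4) → V(21)
D(3) → W(22)

IGDFTUJIPVW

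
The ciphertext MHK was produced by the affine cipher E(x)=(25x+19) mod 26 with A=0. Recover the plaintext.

HMJ

The inverse of 25 mod 26 is 25, since 25·25=625≡1. Apply D(y)=25·(y−19) mod 26:
M(12): 25·(12−19)=-175≡7 → H
H(7): 25·(7−19)=-300≡12 → M
K(10): 25·(10−19)=-225≡9 → J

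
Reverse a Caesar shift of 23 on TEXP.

WHAS

T(19): 19−23=-4≡22 → W
E(4): 4−23=-19≡7 → H
X(23): 23−23=0 → A
P(15): 15−23=-8≡18 → S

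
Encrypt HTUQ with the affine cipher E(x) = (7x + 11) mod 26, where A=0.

IOVT

H(7): 7·7+11=60≡8 → I
T(19): 7·19+11=144≡14 → O
U(20): 7·20+11=151≡21 → V
Q(16): 7·16+11=123≡19 → T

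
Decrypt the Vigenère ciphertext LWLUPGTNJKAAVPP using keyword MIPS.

Repeat the key across the ciphertext: MIPSMIPSMIPSMIP
L(11)−M(12): -1≡25 → Z
W(22)−I(8): 14 → O
L(11)−P(15): -4≡22 → W
U(20)−S(18): 2 → C
P(15)−M(12): 3 → D
G(6)−I(8): -2≡24 → Y
T(19)−P(15): 4 → E
N(13)−S(18): -5≡21 → V
J(9)−M(12): -3≡23 → X
K(10)−I(8): 2 → C
A(0)−P(15): -15≡11 → L
A(0)−S(18): -18≡8 → I
V(21)−M(12): 9 → J
P(15)−I(8): 7 → H
P(15)−P(15): 0 → A

ZOWCDYEVXCLIJHA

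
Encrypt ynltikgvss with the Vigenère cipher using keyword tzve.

rmgxbjbzlr

Repeat the key across the message: tzvetzvetz
y(24)+t(19): 43≡17 → r
n(13)+z(25): 38≡12 → m
l(11)+v(21): 32≡6 → g
t(19)+e(4): 23 → x
i(8)+t(19): 27≡1 → b
k(10)+z(25): 35≡9 → j
g(6)+v(21): 27≡1 → b
v(21)+e(4): 25 → z
s(18)+t(19): 37≡11 → l
s(18)+z(25): 43≡17 → r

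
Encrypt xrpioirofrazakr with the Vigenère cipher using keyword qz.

nqfhehhnvqqyqjh

Repeat the key across the message: qzqzqzqzqzqzqzq
x(23)+q(16): 39≡13 → n
r(17)+z(25): 42≡16 → q
p(15)+q(16): 31≡5 → f
i(8)+z(25): 33≡7 → h
o(14)+q(16): 30≡4 → e
i(8)+z(25): 33≡7 → h
r(17)+q(16): 33≡7 → h
o(14)+z(25): 39≡13 → n
f(5)+q(16): 21 → v
r(17)+z(25): 42≡16 → q
a(0)+q(16): 16 → q
z(25)+z(25): 50≡24 → y
a(0)+q(16): 16 → q
k(10)+z(25): 35≡9 → j
r(17)+q(16): 33≡7 → h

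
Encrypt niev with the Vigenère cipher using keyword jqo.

Repeat the key across the message: jqoj
n(13)+j(9): 22 → w
i(8)+q(16): 24 → y
e(4)+o(14): 18 → s
v(21)+j(9): 30≡4 → e

wyse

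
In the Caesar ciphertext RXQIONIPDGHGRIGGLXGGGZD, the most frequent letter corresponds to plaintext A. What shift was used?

The most frequent ciphertext letter is G (appears 7 times).
G is position 6; A is position 0.
Shift = 6.

6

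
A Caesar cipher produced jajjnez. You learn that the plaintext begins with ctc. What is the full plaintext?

From the crib: j(9)−c(2)=7, so the shift is 7.
Subtract 7 from each ciphertext letter:
j(9): 9−7=2 → c
a(0): 0−7=-7≡19 → t
j(9): 9−7=2 → c
j(9): 9−7=2 → c
n(13): 13−7=6 → g
e(4): 4−7=-3≡23 → x
z(25): 25−7=18 → s

ctccgxs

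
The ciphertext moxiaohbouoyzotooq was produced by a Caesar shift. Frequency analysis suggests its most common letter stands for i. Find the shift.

6

The most frequent ciphertext letter is o (appears 7 times).
o is position 14; i is position 8.
Shift = 6.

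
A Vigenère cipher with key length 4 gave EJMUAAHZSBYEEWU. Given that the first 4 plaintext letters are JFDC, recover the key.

Subtract each crib letter from the matching ciphertext letter (mod 26):
E(4)−J(9)=-5≡21 → V
J(9)−F(5)=4 → E
M(12)−D(3)=9 → J
U(20)−C(2)=18 → S

VEJS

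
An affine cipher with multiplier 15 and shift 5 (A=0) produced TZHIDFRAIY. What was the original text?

UKOVMAGRVD

The inverse of 15 mod 26 is 7, since 15·7=105≡1. Apply D(y)=7·(y−5) mod 26:
T(19): 7·(19−5)=98≡20 → U
Z(25): 7·(25−5)=140≡10 → K
H(7): 7·(7−5)=14 → O
I(8): 7·(8−5)=21 → V
D(3): 7·(3−5)=-14≡12 → M
F(5): 7·(5−5)=0 → A
R(17): 7·(17−5)=84≡6 → G
A(0): 7·(0−5)=-35≡17 → R
I(8): 7·(8−5)=21 → V
Y(24): 7·(24−5)=133≡3 → D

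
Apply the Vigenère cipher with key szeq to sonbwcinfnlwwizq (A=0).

Repeat the key across the message: szeqszeqszeqszeq
s(18)+s(18): 36≡10 → k
o(14)+z(25): 39≡13 → n
n(13)+e(4): 17 → r
b(1)+q(16): 17 → r
w(22)+s(18): 40≡14 → o
c(2)+z(25): 27≡1 → b
i(8)+e(4): 12 → m
n(13)+q(16): 29≡3 → d
f(5)+s(18): 23 → x
n(13)+z(25): 38≡12 → m
l(11)+e(4): 15 → p
w(22)+q(16): 38≡12 → m
w(22)+s(18): 40≡14 → o
i(8)+z(25): 33≡7 → h
z(25)+e(4): 29≡3 → d
q(16)+q(16): 32≡6 → g

knrrobmdxmpmohdg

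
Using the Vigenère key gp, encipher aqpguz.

gfvvao

Repeat the key across the message: gpgpgp
a(0)+g(6): 6 → g
q(16)+p(15): 31≡5 → f
p(15)+g(6): 21 → v
g(6)+p(15): 21 → v
u(20)+g(6): 26≡0 → a
z(25)+p(15): 40≡14 → o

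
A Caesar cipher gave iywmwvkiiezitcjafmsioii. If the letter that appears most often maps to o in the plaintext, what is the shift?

The most frequent ciphertext letter is i (appears 7 times).
i is position 8; o is position 14.
Shift = -6≡20.

20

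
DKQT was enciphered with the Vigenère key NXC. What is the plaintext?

Repeat the key across the ciphertext: NXCN
D(3)−N(13): -10≡16 → Q
K(10)−X(23): -13≡13 → N
Q(16)−C(2): 14 → O
T(19)−N(13): 6 → G

QNOG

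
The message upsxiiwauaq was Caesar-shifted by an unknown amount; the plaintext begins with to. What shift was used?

From the crib: u(20)−t(19)=1, so the shift is 1.

1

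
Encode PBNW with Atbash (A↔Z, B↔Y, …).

P(15) → K(10)
B(1) → Y(24)
N(13) → M(12)
W(22) → D(3)

KYMD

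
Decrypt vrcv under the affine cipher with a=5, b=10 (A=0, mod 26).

xrox

The inverse of 5 mod 26 is 21, since 5·21=105≡1. Apply D(y)=21·(y−10) mod 26:
v(21): 21·(21−10)=231≡23 → x
r(17): 21·(17−10)=147≡17 → r
c(2): 21·(2−10)=-168≡14 → o
v(21): 21·(21−10)=231≡23 → x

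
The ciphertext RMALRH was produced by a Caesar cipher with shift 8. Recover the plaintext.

JESDJZ

R(17): 17−8=9 → J
M(12): 12−8=4 → E
A(0): 0−8=-8≡18 → S
L(11): 11−8=3 → D
R(17): 17−8=9 → J
H(7): 7−8=-1≡25 → Z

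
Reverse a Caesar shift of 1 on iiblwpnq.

i(8): 8−1=7 → h
i(8): 8−1=7 → h
b(1): 1−1=0 → a
l(11): 11−1=10 → k
w(22): 22−1=21 → v
p(15): 15−1=14 → o
n(13): 13−1=12 → m
q(16): 16−1=15 → p

hhakvomp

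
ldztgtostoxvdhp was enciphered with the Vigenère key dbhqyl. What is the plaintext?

Repeat the key across the ciphertext: dbhqyldbhqyldbh
l(11)−d(3): 8 → i
d(3)−b(1): 2 → c
z(25)−h(7): 18 → s
t(19)−q(16): 3 → d
g(6)−y(24): -18≡8 → i
t(19)−l(11): 8 → i
o(14)−d(3): 11 → l
s(18)−b(1): 17 → r
t(19)−h(7): 12 → m
o(14)−q(16): -2≡24 → y
x(23)−y(24): -1≡25 → z
v(21)−l(11): 10 → k
d(3)−d(3): 0 → a
h(7)−b(1): 6 → g
p(15)−h(7): 8 → i

icsdiilrmyzkagi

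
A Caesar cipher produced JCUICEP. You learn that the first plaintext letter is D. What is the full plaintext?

DWOCWYJ

From the crib: J(9)−D(3)=6, so the shift is 6.
Subtract 6 from each ciphertext letter:
J(9): 9−6=3 → D
C(2): 2−6=-4≡22 → W
U(20): 20−6=14 → O
I(8): 8−6=2 → C
C(2): 2−6=-4≡22 → W
E(4): 4−6=-2≡24 → Y
P(15): 15−6=9 → J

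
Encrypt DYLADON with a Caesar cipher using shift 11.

OJWLOZY

D(3): 3+11=14 → O
Y(24): 24+11=35≡9 → J
L(11): 11+11=22 → W
A(0): 0+11=11 → L
D(3): 3+11=14 → O
O(14): 14+11=25 → Z
N(13): 13+11=24 → Y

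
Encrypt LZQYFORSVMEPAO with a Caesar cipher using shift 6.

L(11): 11+6=17 → R
Z(25): 25+6=31≡5 → F
Q(16): 16+6=22 → W
Y(24): 24+6=30≡4 → E
F(5): 5+6=11 → L
O(14): 14+6=20 → U
R(17): 17+6=23 → X
S(18): 18+6=24 → Y
V(21): 21+6=27≡1 → B
M(12): 12+6=18 → S
E(4): 4+6=10 → K
P(15): 15+6=21 → V
A(0): 0+6=6 → G
O(14): 14+6=20 → U

RFWELUXYBSKVGU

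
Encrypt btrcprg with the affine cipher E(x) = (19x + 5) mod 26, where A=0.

ycqreqp

b(1): 19·1+5=24 → y
t(19): 19·19+5=366≡2 → c
r(17): 19·17+5=328≡16 → q
c(2): 19·2+5=43≡17 → r
p(15): 19·15+5=290≡4 → e
r(17): 19·17+5=328≡16 → q
g(6): 19·6+5=119≡15 → p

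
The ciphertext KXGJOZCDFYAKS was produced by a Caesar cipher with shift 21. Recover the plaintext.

PCLOTEHIKDFPX

K(10): 10−21=-11≡15 → P
X(23): 23−21=2 → C
G(6): 6−21=-15≡11 → L
J(9): 9−21=-12≡14 → O
O(14): 14−21=-7≡19 → T
Z(25): 25−21=4 → E
C(2): 2−21=-19≡7 → H
D(3): 3−21=-18≡8 → I
F(5): 5−21=-16≡10 → K
Y(24): 24−21=3 → D
A(0): 0−21=-21≡5 → F
K(10): 10−21=-11≡15 → P
S(18): 18−21=-3≡23 → X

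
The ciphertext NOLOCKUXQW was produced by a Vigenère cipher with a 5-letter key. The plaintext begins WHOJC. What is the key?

RHXFA

Subtract each crib letter from the matching ciphertext letter (mod 26):
N(13)−W(22)=-9≡17 → R
O(14)−H(7)=7 → H
L(11)−O(14)=-3≡23 → X
O(14)−J(9)=5 → F
C(2)−C(2)=0 → A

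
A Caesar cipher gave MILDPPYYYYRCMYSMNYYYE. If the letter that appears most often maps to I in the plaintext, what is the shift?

The most frequent ciphertext letter is Y (appears 8 times).
Y is position 24; I is position 8.
Shift = 16.

16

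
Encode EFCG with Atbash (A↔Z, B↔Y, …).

VUXT

E(4) → V(21)
F(5) → U(20)
C(2) → X(23)
G(6) → T(19)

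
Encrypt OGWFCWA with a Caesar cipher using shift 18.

O(14): 14+18=32≡6 → G
G(6): 6+18=24 → Y
W(22): 22+18=40≡14 → O
F(5): 5+18=23 → X
C(2): 2+18=20 → U
W(22): 22+18=40≡14 → O
A(0): 0+18=18 → S

GYOXUOS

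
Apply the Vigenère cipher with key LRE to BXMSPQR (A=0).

Repeat the key across the message: LRELREL
B(1)+L(11): 12 → M
X(23)+R(17): 40≡14 → O
M(12)+E(4): 16 → Q
S(18)+L(11): 29≡3 → D
P(15)+R(17): 32≡6 → G
Q(16)+E(4): 20 → U
R(17)+L(11): 28≡2 → C

MOQDGUC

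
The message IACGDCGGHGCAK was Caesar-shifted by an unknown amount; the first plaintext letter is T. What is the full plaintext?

TLNRONRRSRNLV

From the crib: I(8)−T(19)=-11≡15, so the shift is 15.
Subtract 15 from each ciphertext letter:
I(8): 8−15=-7≡19 → T
A(0): 0−15=-15≡11 → L
C(2): 2−15=-13≡13 → N
G(6): 6−15=-9≡17 → R
D(3): 3−15=-12≡14 → O
C(2): 2−15=-13≡13 → N
G(6): 6−15=-9≡17 → R
G(6): 6−15=-9≡17 → R
H(7): 7−15=-8≡18 → S
G(6): 6−15=-9≡17 → R
C(2): 2−15=-13≡13 → N
A(0): 0−15=-15≡11 → L
K(10): 10−15=-5≡21 → V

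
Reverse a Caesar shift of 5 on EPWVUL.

ZKRQPG

E(4): 4−5=-1≡25 → Z
P(15): 15−5=10 → K
W(22): 22−5=17 → R
V(21): 21−5=16 → Q
U(20): 20−5=15 → P
L(11): 11−5=6 → G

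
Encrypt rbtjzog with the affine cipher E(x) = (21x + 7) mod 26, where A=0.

r(17): 21·17+7=364≡0 → a
b(1): 21·1+7=28≡2 → c
t(19): 21·19+7=406≡16 → q
j(9): 21·9+7=196≡14 → o
z(25): 21·25+7=532≡12 → m
o(14): 21·14+7=301≡15 → p
g(6): 21·6+7=133≡3 → d

acqompd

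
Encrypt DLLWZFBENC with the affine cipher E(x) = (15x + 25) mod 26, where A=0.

D(3): 15·3+25=70≡18 → S
L(11): 15·11+25=190≡8 → I
L(11): 15·11+25=190≡8 → I
W(22): 15·22+25=355≡17 → R
Z(25): 15·25+25=400≡10 → K
F(5): 15·5+25=100≡22 → W
B(1): 15·1+25=40≡14 → O
E(4): 15·4+25=85≡7 → H
N(13): 15·13+25=220≡12 → M
C(2): 15·2+25=55≡3 → D

SIIRKWOHMD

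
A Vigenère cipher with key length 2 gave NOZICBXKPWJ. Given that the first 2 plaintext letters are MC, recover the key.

Subtract each crib letter from the matching ciphertext letter (mod 26):
N(13)−M(12)=1 → B
O(14)−C(2)=12 → M

BM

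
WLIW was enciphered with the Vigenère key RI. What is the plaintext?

FDRO

Repeat the key across the ciphertext: RIRI
W(22)−R(17): 5 → F
L(11)−I(8): 3 → D
I(8)−R(17): -9≡17 → R
W(22)−I(8): 14 → O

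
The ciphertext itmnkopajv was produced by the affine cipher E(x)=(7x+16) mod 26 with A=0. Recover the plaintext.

ktshowluzx

The inverse of 7 mod 26 is 15, since 7·15=105≡1. Apply D(y)=15·(y−16) mod 26:
i(8): 15·(8−16)=-120≡10 → k
t(19): 15·(19−16)=45≡19 → t
m(12): 15·(12−16)=-60≡18 → s
n(13): 15·(13−16)=-45≡7 → h
k(10): 15·(10−16)=-90≡14 → o
o(14): 15·(14−16)=-30≡22 → w
p(15): 15·(15−16)=-15≡11 → l
a(0): 15·(0−16)=-240≡20 → u
j(9): 15·(9−16)=-105≡25 → z
v(21): 15·(21−16)=75≡23 → x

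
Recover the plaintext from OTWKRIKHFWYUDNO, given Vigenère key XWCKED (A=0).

RXUANFNLDMURGRM

Repeat the key across the ciphertext: XWCKEDXWCKEDXWC
O(14)−X(23): -9≡17 → R
T(19)−W(22): -3≡23 → X
W(22)−C(2): 20 → U
K(10)−K(10): 0 → A
R(17)−E(4): 13 → N
I(8)−D(3): 5 → F
K(10)−X(23): -13≡13 → N
H(7)−W(22): -15≡11 → L
F(5)−C(2): 3 → D
W(22)−K(10): 12 → M
Y(24)−E(4): 20 → U
U(20)−D(3): 17 → R
D(3)−X(23): -20≡6 → G
N(13)−W(22): -9≡17 → R
O(14)−C(2): 12 → M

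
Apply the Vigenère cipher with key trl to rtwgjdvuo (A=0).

kkhzaoolz

Repeat the key across the message: trltrltrl
r(17)+t(19): 36≡10 → k
t(19)+r(17): 36≡10 → k
w(22)+l(11): 33≡7 → h
g(6)+t(19): 25 → z
j(9)+r(17): 26≡0 → a
d(3)+l(11): 14 → o
v(21)+t(19): 40≡14 → o
u(20)+r(17): 37≡11 → l
o(14)+l(11): 25 → z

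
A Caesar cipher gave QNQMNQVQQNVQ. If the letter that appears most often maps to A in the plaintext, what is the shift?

16

The most frequent ciphertext letter is Q (appears 6 times).
Q is position 16; A is position 0.
Shift = 16.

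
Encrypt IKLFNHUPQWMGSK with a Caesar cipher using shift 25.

HJKEMGTOPVLFRJ

I(8): 8+25=33≡7 → H
K(10): 10+25=35≡9 → J
L(11): 11+25=36≡10 → K
F(5): 5+25=30≡4 → E
N(13): 13+25=38≡12 → M
H(7): 7+25=32≡6 → G
U(20): 20+25=45≡19 → T
P(15): 15+25=40≡14 → O
Q(16): 16+25=41≡15 → P
W(22): 22+25=47≡21 → V
M(12): 12+25=37≡11 → L
G(6): 6+25=31≡5 → F
S(18): 18+25=43≡17 → R
K(10): 10+25=35≡9 → J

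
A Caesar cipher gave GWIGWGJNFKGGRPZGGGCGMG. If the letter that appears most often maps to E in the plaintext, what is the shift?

The most frequent ciphertext letter is G (appears 10 times).
G is position 6; E is position 4.
Shift = 2.

2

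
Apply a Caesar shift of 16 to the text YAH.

OQX

Y(24): 24+16=40≡14 → O
A(0): 0+16=16 → Q
H(7): 7+16=23 → X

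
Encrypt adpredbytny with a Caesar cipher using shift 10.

knzbonlidxi

a(0): 0+10=10 → k
d(3): 3+10=13 → n
p(15): 15+10=25 → z
r(17): 17+10=27≡1 → b
e(4): 4+10=14 → o
d(3): 3+10=13 → n
b(1): 1+10=11 → l
y(24): 24+10=34≡8 → i
t(19): 19+10=29≡3 → d
n(13): 13+10=23 → x
y(24): 24+10=34≡8 → i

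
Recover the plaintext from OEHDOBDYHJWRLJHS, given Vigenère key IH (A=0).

Repeat the key across the ciphertext: IHIHIHIHIHIHIHIH
O(14)−I(8): 6 → G
E(4)−H(7): -3≡23 → X
H(7)−I(8): -1≡25 → Z
D(3)−H(7): -4≡22 → W
O(14)−I(8): 6 → G
B(1)−H(7): -6≡20 → U
D(3)−I(8): -5≡21 → V
Y(24)−H(7): 17 → R
H(7)−I(8): -1≡25 → Z
J(9)−H(7): 2 → C
W(22)−I(8): 14 → O
R(17)−H(7): 10 → K
L(11)−I(8): 3 → D
J(9)−H(7): 2 → C
H(7)−I(8): -1≡25 → Z
S(18)−H(7): 11 → L

GXZWGUVRZCOKDCZL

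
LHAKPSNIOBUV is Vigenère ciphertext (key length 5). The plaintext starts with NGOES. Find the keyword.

YBMGX

Subtract each crib letter from the matching ciphertext letter (mod 26):
L(11)−N(13)=-2≡24 → Y
H(7)−G(6)=1 → B
A(0)−O(14)=-14≡12 → M
K(10)−E(4)=6 → G
P(15)−S(18)=-3≡23 → X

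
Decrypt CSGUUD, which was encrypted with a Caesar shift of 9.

TJXLLU

C(2): 2−9=-7≡19 → T
S(18): 18−9=9 → J
G(6): 6−9=-3≡23 → X
U(20): 20−9=11 → L
U(20): 20−9=11 → L
D(3): 3−9=-6≡20 → U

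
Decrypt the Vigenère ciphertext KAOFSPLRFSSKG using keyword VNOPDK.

Repeat the key across the ciphertext: VNOPDKVNOPDKV
K(10)−V(21): -11≡15 → P
A(0)−N(13): -13≡13 → N
O(14)−O(14): 0 → A
F(5)−P(15): -10≡16 → Q
S(18)−D(3): 15 → P
P(15)−K(10): 5 → F
L(11)−V(21): -10≡16 → Q
R(17)−N(13): 4 → E
F(5)−O(14): -9≡17 → R
S(18)−P(15): 3 → D
S(18)−D(3): 15 → P
K(10)−K(10): 0 → A
G(6)−V(21): -15≡11 → L

PNAQPFQERDPAL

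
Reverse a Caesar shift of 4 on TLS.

T(19): 19−4=15 → P
L(11): 11−4=7 → H
S(18): 18−4=14 → O

PHO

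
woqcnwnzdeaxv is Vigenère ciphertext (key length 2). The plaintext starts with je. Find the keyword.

nk

Subtract each crib letter from the matching ciphertext letter (mod 26):
w(22)−j(9)=13 → n
o(14)−e(4)=10 → k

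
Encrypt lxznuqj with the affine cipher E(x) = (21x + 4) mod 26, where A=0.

l(11): 21·11+4=235≡1 → b
x(23): 21·23+4=487≡19 → t
z(25): 21·25+4=529≡9 → j
n(13): 21·13+4=277≡17 → r
u(20): 21·20+4=424≡8 → i
q(16): 21·16+4=340≡2 → c
j(9): 21·9+4=193≡11 → l

btjricl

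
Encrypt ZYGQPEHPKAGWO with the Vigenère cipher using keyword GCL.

FARWRPNRVGIHU

Repeat the key across the message: GCLGCLGCLGCLG
Z(25)+G(6): 31≡5 → F
Y(24)+C(2): 26≡0 → A
G(6)+L(11): 17 → R
Q(16)+G(6): 22 → W
P(15)+C(2): 17 → R
E(4)+L(11): 15 → P
H(7)+G(6): 13 → N
P(15)+C(2): 17 → R
K(10)+L(11): 21 → V
A(0)+G(6): 6 → G
G(6)+C(2): 8 → I
W(22)+L(11): 33≡7 → H
O(14)+G(6): 20 → U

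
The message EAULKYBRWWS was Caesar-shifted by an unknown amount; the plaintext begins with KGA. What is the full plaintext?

KGARQEHXCCY

From the crib: E(4)−K(10)=-6≡20, so the shift is 20.
Subtract 20 from each ciphertext letter:
E(4): 4−20=-16≡10 → K
A(0): 0−20=-20≡6 → G
U(20): 20−20=0 → A
L(11): 11−20=-9≡17 → R
K(10): 10−20=-10≡16 → Q
Y(24): 24−20=4 → E
B(1): 1−20=-19≡7 → H
R(17): 17−20=-3≡23 → X
W(22): 22−20=2 → C
W(22): 22−20=2 → C
S(18): 18−20=-2≡24 → Y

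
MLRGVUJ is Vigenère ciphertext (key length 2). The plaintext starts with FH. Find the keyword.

HE

Subtract each crib letter from the matching ciphertext letter (mod 26):
M(12)−F(5)=7 → H
L(11)−H(7)=4 → E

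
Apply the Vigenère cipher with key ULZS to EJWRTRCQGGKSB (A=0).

YUVJNCBIARJKV

Repeat the key across the message: ULZSULZSULZSU
E(4)+U(20): 24 → Y
J(9)+L(11): 20 → U
W(22)+Z(25): 47≡21 → V
R(17)+S(18): 35≡9 → J
T(19)+U(20): 39≡13 → N
R(17)+L(11): 28≡2 → C
C(2)+Z(25): 27≡1 → B
Q(16)+S(18): 34≡8 → I
G(6)+U(20): 26≡0 → A
G(6)+L(11): 17 → R
K(10)+Z(25): 35≡9 → J
S(18)+S(18): 36≡10 → K
B(1)+U(20): 21 → V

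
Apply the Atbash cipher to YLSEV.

Y(24) → B(1)
L(11) → O(14)
S(18) → H(7)
E(4) → V(21)
V(21) → E(4)

BOHVE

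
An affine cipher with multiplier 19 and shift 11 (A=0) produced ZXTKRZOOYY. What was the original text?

The inverse of 19 mod 26 is 11, since 19·11=209≡1. Apply D(y)=11·(y−11) mod 26:
Z(25): 11·(25−11)=154≡24 → Y
X(23): 11·(23−11)=132≡2 → C
T(19): 11·(19−11)=88≡10 → K
K(10): 11·(10−11)=-11≡15 → P
R(17): 11·(17−11)=66≡14 → O
Z(25): 11·(25−11)=154≡24 → Y
O(14): 11·(14−11)=33≡7 → H
O(14): 11·(14−11)=33≡7 → H
Y(24): 11·(24−11)=143≡13 → N
Y(24): 11·(24−11)=143≡13 → N

YCKPOYHHNN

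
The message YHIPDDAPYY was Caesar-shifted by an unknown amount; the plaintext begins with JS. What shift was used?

From the crib: Y(24)−J(9)=15, so the shift is 15.

15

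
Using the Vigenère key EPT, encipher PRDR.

TGWV

Repeat the key across the message: EPTE
P(15)+E(4): 19 → T
R(17)+P(15): 32≡6 → G
D(3)+T(19): 22 → W
R(17)+E(4): 21 → V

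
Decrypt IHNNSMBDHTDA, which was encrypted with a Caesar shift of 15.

I(8): 8−15=-7≡19 → T
H(7): 7−15=-8≡18 → S
N(13): 13−15=-2≡24 → Y
N(13): 13−15=-2≡24 → Y
S(18): 18−15=3 → D
M(12): 12−15=-3≡23 → X
B(1): 1−15=-14≡12 → M
D(3): 3−15=-12≡14 → O
H(7): 7−15=-8≡18 → S
T(19): 19−15=4 → E
D(3): 3−15=-12≡14 → O
A(0): 0−15=-15≡11 → L

TSYYDXMOSEOL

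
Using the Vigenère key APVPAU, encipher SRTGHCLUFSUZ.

SGOVHWLJAHUT

Repeat the key across the message: APVPAUAPVPAU
S(18)+A(0): 18 → S
R(17)+P(15): 32≡6 → G
T(19)+V(21): 40≡14 → O
G(6)+P(15): 21 → V
H(7)+A(0): 7 → H
C(2)+U(20): 22 → W
L(11)+A(0): 11 → L
U(20)+P(15): 35≡9 → J
F(5)+V(21): 26≡0 → A
S(18)+P(15): 33≡7 → H
U(20)+A(0): 20 → U
Z(25)+U(20): 45≡19 → T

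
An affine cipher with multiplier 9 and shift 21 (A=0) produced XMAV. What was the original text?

GZPA

The inverse of 9 mod 26 is 3, since 9·3=27≡1. Apply D(y)=3·(y−21) mod 26:
X(23): 3·(23−21)=6 → G
M(12): 3·(12−21)=-27≡25 → Z
A(0): 3·(0−21)=-63≡15 → P
V(21): 3·(21−21)=0 → A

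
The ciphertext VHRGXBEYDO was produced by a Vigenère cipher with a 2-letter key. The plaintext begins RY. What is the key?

EJ

Subtract each crib letter from the matching ciphertext letter (mod 26):
V(21)−R(17)=4 → E
H(7)−Y(24)=-17≡9 → J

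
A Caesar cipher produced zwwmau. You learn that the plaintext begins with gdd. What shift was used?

19

From the crib: z(25)−g(6)=19, so the shift is 19.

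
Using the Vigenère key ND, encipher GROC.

TUBF

Repeat the key across the message: NDND
G(6)+N(13): 19 → T
R(17)+D(3): 20 → U
O(14)+N(13): 27≡1 → B
C(2)+D(3): 5 → F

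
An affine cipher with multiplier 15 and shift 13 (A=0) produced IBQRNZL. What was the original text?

The inverse of 15 mod 26 is 7, since 15·7=105≡1. Apply D(y)=7·(y−13) mod 26:
I(8): 7·(8−13)=-35≡17 → R
B(1): 7·(1−13)=-84≡20 → U
Q(16): 7·(16−13)=21 → V
R(17): 7·(17−13)=28≡2 → C
N(13): 7·(13−13)=0 → A
Z(25): 7·(25−13)=84≡6 → G
L(11): 7·(11−13)=-14≡12 → M

RUVCAGM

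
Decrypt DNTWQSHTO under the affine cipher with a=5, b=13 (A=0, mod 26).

The inverse of 5 mod 26 is 21, since 5·21=105≡1. Apply D(y)=21·(y−13) mod 26:
D(3): 21·(3−13)=-210≡24 → Y
N(13): 21·(13−13)=0 → A
T(19): 21·(19−13)=126≡22 → W
W(22): 21·(22−13)=189≡7 → H
Q(16): 21·(16−13)=63≡11 → L
S(18): 21·(18−13)=105≡1 → B
H(7): 21·(7−13)=-126≡4 → E
T(19): 21·(19−13)=126≡22 → W
O(14): 21·(14−13)=21 → V

YAWHLBEWV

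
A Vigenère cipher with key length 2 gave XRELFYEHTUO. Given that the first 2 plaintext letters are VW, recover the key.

CV

Subtract each crib letter from the matching ciphertext letter (mod 26):
X(23)−V(21)=2 → C
R(17)−W(22)=-5≡21 → V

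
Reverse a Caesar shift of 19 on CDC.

JKJ

C(2): 2−19=-17≡9 → J
D(3): 3−19=-16≡10 → K
C(2): 2−19=-17≡9 → J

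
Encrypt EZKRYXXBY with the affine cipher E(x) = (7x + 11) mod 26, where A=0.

NEDAXQQSX

E(4): 7·4+11=39≡13 → N
Z(25): 7·25+11=186≡4 → E
K(10): 7·10+11=81≡3 → D
R(17): 7·17+11=130≡0 → A
Y(24): 7·24+11=179≡23 → X
X(23): 7·23+11=172≡16 → Q
X(23): 7·23+11=172≡16 → Q
B(1): 7·1+11=18 → S
Y(24): 7·24+11=179≡23 → X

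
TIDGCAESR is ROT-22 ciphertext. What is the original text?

XMHKGEIWV

T(19): 19−22=-3≡23 → X
I(8): 8−22=-14≡12 → M
D(3): 3−22=-19≡7 → H
G(6): 6−22=-16≡10 → K
C(2): 2−22=-20≡6 → G
A(0): 0−22=-22≡4 → E
E(4): 4−22=-18≡8 → I
S(18): 18−22=-4≡22 → W
R(17): 17−22=-5≡21 → V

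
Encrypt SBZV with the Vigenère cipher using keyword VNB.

Repeat the key across the message: VNBV
S(18)+V(21): 39≡13 → N
B(1)+N(13): 14 → O
Z(25)+B(1): 26≡0 → A
V(21)+V(21): 42≡16 → Q

NOAQ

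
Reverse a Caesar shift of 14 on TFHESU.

T(19): 19−14=5 → F
F(5): 5−14=-9≡17 → R
H(7): 7−14=-7≡19 → T
E(4): 4−14=-10≡16 → Q
S(18): 18−14=4 → E
U(20): 20−14=6 → G

FRTQEG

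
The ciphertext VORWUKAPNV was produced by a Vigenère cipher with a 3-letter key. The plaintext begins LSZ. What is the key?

KWS

Subtract each crib letter from the matching ciphertext letter (mod 26):
V(21)−L(11)=10 → K
O(14)−S(18)=-4≡22 → W
R(17)−Z(25)=-8≡18 → S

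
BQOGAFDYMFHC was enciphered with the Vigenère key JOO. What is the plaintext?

SCAXMRUKYWTO

Repeat the key across the ciphertext: JOOJOOJOOJOO
B(1)−J(9): -8≡18 → S
Q(16)−O(14): 2 → C
O(14)−O(14): 0 → A
G(6)−J(9): -3≡23 → X
A(0)−O(14): -14≡12 → M
F(5)−O(14): -9≡17 → R
D(3)−J(9): -6≡20 → U
Y(24)−O(14): 10 → K
M(12)−O(14): -2≡24 → Y
F(5)−J(9): -4≡22 → W
H(7)−O(14): -7≡19 → T
C(2)−O(14): -12≡14 → O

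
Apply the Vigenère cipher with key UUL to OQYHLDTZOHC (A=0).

IKJBFONTZBW

Repeat the key across the message: UULUULUULUU
O(14)+U(20): 34≡8 → I
Q(16)+U(20): 36≡10 → K
Y(24)+L(11): 35≡9 → J
H(7)+U(20): 27≡1 → B
L(11)+U(20): 31≡5 → F
D(3)+L(11): 14 → O
T(19)+U(20): 39≡13 → N
Z(25)+U(20): 45≡19 → T
O(14)+L(11): 25 → Z
H(7)+U(20): 27≡1 → B
C(2)+U(20): 22 → W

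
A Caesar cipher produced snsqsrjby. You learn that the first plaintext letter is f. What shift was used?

13

From the crib: s(18)−f(5)=13, so the shift is 13.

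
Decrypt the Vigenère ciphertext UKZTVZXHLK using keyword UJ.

ABFKBQDYRB

Repeat the key across the ciphertext: UJUJUJUJUJ
U(20)−U(20): 0 → A
K(10)−J(9): 1 → B
Z(25)−U(20): 5 → F
T(19)−J(9): 10 → K
V(21)−U(20): 1 → B
Z(25)−J(9): 16 → Q
X(23)−U(20): 3 → D
H(7)−J(9): -2≡24 → Y
L(11)−U(20): -9≡17 → R
K(10)−J(9): 1 → B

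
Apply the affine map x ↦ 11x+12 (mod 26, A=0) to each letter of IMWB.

I(8): 11·8+12=100≡22 → W
M(12): 11·12+12=144≡14 → O
W(22): 11·22+12=254≡20 → U
B(1): 11·1+12=23 → X

WOUX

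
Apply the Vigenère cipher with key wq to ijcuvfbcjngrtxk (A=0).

ezykrvxsfdchpng

Repeat the key across the message: wqwqwqwqwqwqwqw
i(8)+w(22): 30≡4 → e
j(9)+q(16): 25 → z
c(2)+w(22): 24 → y
u(20)+q(16): 36≡10 → k
v(21)+w(22): 43≡17 → r
f(5)+q(16): 21 → v
b(1)+w(22): 23 → x
c(2)+q(16): 18 → s
j(9)+w(22): 31≡5 → f
n(13)+q(16): 29≡3 → d
g(6)+w(22): 28≡2 → c
r(17)+q(16): 33≡7 → h
t(19)+w(22): 41≡15 → p
x(23)+q(16): 39≡13 → n
k(10)+w(22): 32≡6 → g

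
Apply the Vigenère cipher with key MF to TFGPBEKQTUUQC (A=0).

FKSUNJWVFZGVO

Repeat the key across the message: MFMFMFMFMFMFM
T(19)+M(12): 31≡5 → F
F(5)+F(5): 10 → K
G(6)+M(12): 18 → S
P(15)+F(5): 20 → U
B(1)+M(12): 13 → N
E(4)+F(5): 9 → J
K(10)+M(12): 22 → W
Q(16)+F(5): 21 → V
T(19)+M(12): 31≡5 → F
U(20)+F(5): 25 → Z
U(20)+M(12): 32≡6 → G
Q(16)+F(5): 21 → V
C(2)+M(12): 14 → O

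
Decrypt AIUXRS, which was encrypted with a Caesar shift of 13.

NVHKEF

A(0): 0−13=-13≡13 → N
I(8): 8−13=-5≡21 → V
U(20): 20−13=7 → H
X(23): 23−13=10 → K
R(17): 17−13=4 → E
S(18): 18−13=5 → F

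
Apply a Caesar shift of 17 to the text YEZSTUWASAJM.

PVQJKLNRJRAD

Y(24): 24+17=41≡15 → P
E(4): 4+17=21 → V
Z(25): 25+17=42≡16 → Q
S(18): 18+17=35≡9 → J
T(19): 19+17=36≡10 → K
U(20): 20+17=37≡11 → L
W(22): 22+17=39≡13 → N
A(0): 0+17=17 → R
S(18): 18+17=35≡9 → J
A(0): 0+17=17 → R
J(9): 9+17=26≡0 → A
M(12): 12+17=29≡3 → D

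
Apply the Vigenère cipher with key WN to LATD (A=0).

HNPQ

Repeat the key across the message: WNWN
L(11)+W(22): 33≡7 → H
A(0)+N(13): 13 → N
T(19)+W(22): 41≡15 → P
D(3)+N(13): 16 → Q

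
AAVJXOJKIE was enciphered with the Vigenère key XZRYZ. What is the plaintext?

DBELYRKTKF

Repeat the key across the ciphertext: XZRYZXZRYZ
A(0)−X(23): -23≡3 → D
A(0)−Z(25): -25≡1 → B
V(21)−R(17): 4 → E
J(9)−Y(24): -15≡11 → L
X(23)−Z(25): -2≡24 → Y
O(14)−X(23): -9≡17 → R
J(9)−Z(25): -16≡10 → K
K(10)−R(17): -7≡19 → T
I(8)−Y(24): -16≡10 → K
E(4)−Z(25): -21≡5 → F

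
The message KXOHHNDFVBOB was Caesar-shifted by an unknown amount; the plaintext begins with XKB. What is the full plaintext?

XKBUUAQSIOBO

From the crib: K(10)−X(23)=-13≡13, so the shift is 13.
Subtract 13 from each ciphertext letter:
K(10): 10−13=-3≡23 → X
X(23): 23−13=10 → K
O(14): 14−13=1 → B
H(7): 7−13=-6≡20 → U
H(7): 7−13=-6≡20 → U
N(13): 13−13=0 → A
D(3): 3−13=-10≡16 → Q
F(5): 5−13=-8≡18 → S
V(21): 21−13=8 → I
B(1): 1−13=-12≡14 → O
O(14): 14−13=1 → B
B(1): 1−13=-12≡14 → O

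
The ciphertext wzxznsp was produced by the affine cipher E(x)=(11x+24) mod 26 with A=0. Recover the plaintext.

The inverse of 11 mod 26 is 19, since 11·19=209≡1. Apply D(y)=19·(y−24) mod 26:
w(22): 19·(22−24)=-38≡14 → o
z(25): 19·(25−24)=19 → t
x(23): 19·(23−24)=-19≡7 → h
z(25): 19·(25−24)=19 → t
n(13): 19·(13−24)=-209≡25 → z
s(18): 19·(18−24)=-114≡16 → q
p(15): 19·(15−24)=-171≡11 → l

othtzql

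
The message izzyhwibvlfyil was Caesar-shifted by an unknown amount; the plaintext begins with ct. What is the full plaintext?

From the crib: i(8)−c(2)=6, so the shift is 6.
Subtract 6 from each ciphertext letter:
i(8): 8−6=2 → c
z(25): 25−6=19 → t
z(25): 25−6=19 → t
y(24): 24−6=18 → s
h(7): 7−6=1 → b
w(22): 22−6=16 → q
i(8): 8−6=2 → c
b(1): 1−6=-5≡21 → v
v(21): 21−6=15 → p
l(11): 11−6=5 → f
f(5): 5−6=-1≡25 → z
y(24): 24−6=18 → s
i(8): 8−6=2 → c
l(11): 11−6=5 → f

cttsbqcvpfzscf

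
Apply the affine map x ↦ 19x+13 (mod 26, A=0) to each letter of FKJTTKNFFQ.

F(5): 19·5+13=108≡4 → E
K(10): 19·10+13=203≡21 → V
J(9): 19·9+13=184≡2 → C
T(19): 19·19+13=374≡10 → K
T(19): 19·19+13=374≡10 → K
K(10): 19·10+13=203≡21 → V
N(13): 19·13+13=260≡0 → A
F(5): 19·5+13=108≡4 → E
F(5): 19·5+13=108≡4 → E
Q(16): 19·16+13=317≡5 → F

EVCKKVAEEF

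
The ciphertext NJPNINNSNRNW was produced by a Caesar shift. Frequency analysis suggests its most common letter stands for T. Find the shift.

20

The most frequent ciphertext letter is N (appears 6 times).
N is position 13; T is position 19.
Shift = -6≡20.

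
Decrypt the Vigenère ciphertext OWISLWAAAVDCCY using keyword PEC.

ZSGDHULWYGZANU

Repeat the key across the ciphertext: PECPECPECPECPE
O(14)−P(15): -1≡25 → Z
W(22)−E(4): 18 → S
I(8)−C(2): 6 → G
S(18)−P(15): 3 → D
L(11)−E(4): 7 → H
W(22)−C(2): 20 → U
A(0)−P(15): -15≡11 → L
A(0)−E(4): -4≡22 → W
A(0)−C(2): -2≡24 → Y
V(21)−P(15): 6 → G
D(3)−E(4): -1≡25 → Z
C(2)−C(2): 0 → A
C(2)−P(15): -13≡13 → N
Y(24)−E(4): 20 → U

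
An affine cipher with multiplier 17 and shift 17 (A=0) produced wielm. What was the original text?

The inverse of 17 mod 26 is 23, since 17·23=391≡1. Apply D(y)=23·(y−17) mod 26:
w(22): 23·(22−17)=115≡11 → l
i(8): 23·(8−17)=-207≡1 → b
e(4): 23·(4−17)=-299≡13 → n
l(11): 23·(11−17)=-138≡18 → s
m(12): 23·(12−17)=-115≡15 → p

lbnsp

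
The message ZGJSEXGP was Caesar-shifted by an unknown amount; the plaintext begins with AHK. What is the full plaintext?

From the crib: Z(25)−A(0)=25, so the shift is 25.
Subtract 25 from each ciphertext letter:
Z(25): 25−25=0 → A
G(6): 6−25=-19≡7 → H
J(9): 9−25=-16≡10 → K
S(18): 18−25=-7≡19 → T
E(4): 4−25=-21≡5 → F
X(23): 23−25=-2≡24 → Y
G(6): 6−25=-19≡7 → H
P(15): 15−25=-10≡16 → Q

AHKTFYHQ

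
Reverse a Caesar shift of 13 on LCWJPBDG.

YPJWCOQT

L(11): 11−13=-2≡24 → Y
C(2): 2−13=-11≡15 → P
W(22): 22−13=9 → J
J(9): 9−13=-4≡22 → W
P(15): 15−13=2 → C
B(1): 1−13=-12≡14 → O
D(3): 3−13=-10≡16 → Q
G(6): 6−13=-7≡19 → T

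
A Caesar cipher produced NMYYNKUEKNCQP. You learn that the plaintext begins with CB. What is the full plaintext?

CBNNCZJTZCRFE

From the crib: N(13)−C(2)=11, so the shift is 11.
Subtract 11 from each ciphertext letter:
N(13): 13−11=2 → C
M(12): 12−11=1 → B
Y(24): 24−11=13 → N
Y(24): 24−11=13 → N
N(13): 13−11=2 → C
K(10): 10−11=-1≡25 → Z
U(20): 20−11=9 → J
E(4): 4−11=-7≡19 → T
K(10): 10−11=-1≡25 → Z
N(13): 13−11=2 → C
C(2): 2−11=-9≡17 → R
Q(16): 16−11=5 → F
P(15): 15−11=4 → E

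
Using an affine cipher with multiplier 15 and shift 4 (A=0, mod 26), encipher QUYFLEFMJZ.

KSABNMBCJP

Q(16): 15·16+4=244≡10 → K
U(20): 15·20+4=304≡18 → S
Y(24): 15·24+4=364≡0 → A
F(5): 15·5+4=79≡1 → B
L(11): 15·11+4=169≡13 → N
E(4): 15·4+4=64≡12 → M
F(5): 15·5+4=79≡1 → B
M(12): 15·12+4=184≡2 → C
J(9): 15·9+4=139≡9 → J
Z(25): 15·25+4=379≡15 → P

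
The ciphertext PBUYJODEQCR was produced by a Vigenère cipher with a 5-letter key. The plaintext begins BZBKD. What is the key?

OCTOG

Subtract each crib letter from the matching ciphertext letter (mod 26):
P(15)−B(1)=14 → O
B(1)−Z(25)=-24≡2 → C
U(20)−B(1)=19 → T
Y(24)−K(10)=14 → O
J(9)−D(3)=6 → G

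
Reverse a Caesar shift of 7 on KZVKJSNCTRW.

DSODCLGVMKP

K(10): 10−7=3 → D
Z(25): 25−7=18 → S
V(21): 21−7=14 → O
K(10): 10−7=3 → D
J(9): 9−7=2 → C
S(18): 18−7=11 → L
N(13): 13−7=6 → G
C(2): 2−7=-5≡21 → V
T(19): 19−7=12 → M
R(17): 17−7=10 → K
W(22): 22−7=15 → P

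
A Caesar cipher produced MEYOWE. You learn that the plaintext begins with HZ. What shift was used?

5

From the crib: M(12)−H(7)=5, so the shift is 5.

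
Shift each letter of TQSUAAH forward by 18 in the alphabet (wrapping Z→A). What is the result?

T(19): 19+18=37≡11 → L
Q(16): 16+18=34≡8 → I
S(18): 18+18=36≡10 → K
U(20): 20+18=38≡12 → M
A(0): 0+18=18 → S
A(0): 0+18=18 → S
H(7): 7+18=25 → Z

LIKMSSZ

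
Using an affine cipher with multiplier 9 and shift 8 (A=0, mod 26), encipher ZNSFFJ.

ZVOBBL

Z(25): 9·25+8=233≡25 → Z
N(13): 9·13+8=125≡21 → V
S(18): 9·18+8=170≡14 → O
F(5): 9·5+8=53≡1 → B
F(5): 9·5+8=53≡1 → B
J(9): 9·9+8=89≡11 → L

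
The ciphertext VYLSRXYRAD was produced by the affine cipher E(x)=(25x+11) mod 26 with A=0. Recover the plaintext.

QNATUONULI

The inverse of 25 mod 26 is 25, since 25·25=625≡1. Apply D(y)=25·(y−11) mod 26:
V(21): 25·(21−11)=250≡16 → Q
Y(24): 25·(24−11)=325≡13 → N
L(11): 25·(11−11)=0 → A
S(18): 25·(18−11)=175≡19 → T
R(17): 25·(17−11)=150≡20 → U
X(23): 25·(23−11)=300≡14 → O
Y(24): 25·(24−11)=325≡13 → N
R(17): 25·(17−11)=150≡20 → U
A(0): 25·(0−11)=-275≡11 → L
D(3): 25·(3−11)=-200≡8 → I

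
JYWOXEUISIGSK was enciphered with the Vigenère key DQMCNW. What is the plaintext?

Repeat the key across the ciphertext: DQMCNWDQMCNWD
J(9)−D(3): 6 → G
Y(24)−Q(16): 8 → I
W(22)−M(12): 10 → K
O(14)−C(2): 12 → M
X(23)−N(13): 10 → K
E(4)−W(22): -18≡8 → I
U(20)−D(3): 17 → R
I(8)−Q(16): -8≡18 → S
S(18)−M(12): 6 → G
I(8)−C(2): 6 → G
G(6)−N(13): -7≡19 → T
S(18)−W(22): -4≡22 → W
K(10)−D(3): 7 → H

GIKMKIRSGGTWH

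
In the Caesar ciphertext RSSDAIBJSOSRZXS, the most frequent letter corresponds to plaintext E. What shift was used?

The most frequent ciphertext letter is S (appears 5 times).
S is position 18; E is position 4.
Shift = 14.

14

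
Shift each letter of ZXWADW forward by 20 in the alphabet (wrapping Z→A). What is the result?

TRQUXQ

Z(25): 25+20=45≡19 → T
X(23): 23+20=43≡17 → R
W(22): 22+20=42≡16 → Q
A(0): 0+20=20 → U
D(3): 3+20=23 → X
W(22): 22+20=42≡16 → Q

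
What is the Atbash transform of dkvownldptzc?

wpeldmowkgax

d(3) → w(22)
k(10) → p(15)
v(21) → e(4)
o(14) → l(11)
w(22) → d(3)
n(13) → m(12)
l(11) → o(14)
d(3) → w(22)
p(15) → k(10)
t(19) → g(6)
z(25) → a(0)
c(2) → x(23)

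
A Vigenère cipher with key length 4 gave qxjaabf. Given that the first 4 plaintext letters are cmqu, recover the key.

oltg

Subtract each crib letter from the matching ciphertext letter (mod 26):
q(16)−c(2)=14 → o
x(23)−m(12)=11 → l
j(9)−q(16)=-7≡19 → t
a(0)−u(20)=-20≡6 → g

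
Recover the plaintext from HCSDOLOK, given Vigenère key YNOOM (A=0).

Repeat the key across the ciphertext: YNOOMYNO
H(7)−Y(24): -17≡9 → J
C(2)−N(13): -11≡15 → P
S(18)−O(14): 4 → E
D(3)−O(14): -11≡15 → P
O(14)−M(12): 2 → C
L(11)−Y(24): -13≡13 → N
O(14)−N(13): 1 → B
K(10)−O(14): -4≡22 → W

JPEPCNBW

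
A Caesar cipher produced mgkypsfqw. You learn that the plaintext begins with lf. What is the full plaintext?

From the crib: m(12)−l(11)=1, so the shift is 1.
Subtract 1 from each ciphertext letter:
m(12): 12−1=11 → l
g(6): 6−1=5 → f
k(10): 10−1=9 → j
y(24): 24−1=23 → x
p(15): 15−1=14 → o
s(18): 18−1=17 → r
f(5): 5−1=4 → e
q(16): 16−1=15 → p
w(22): 22−1=21 → v

lfjxorepv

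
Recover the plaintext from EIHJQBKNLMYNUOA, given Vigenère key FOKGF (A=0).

Repeat the key across the ciphertext: FOKGFFOKGFFOKGF
E(4)−F(5): -1≡25 → Z
I(8)−O(14): -6≡20 → U
H(7)−K(10): -3≡23 → X
J(9)−G(6): 3 → D
Q(16)−F(5): 11 → L
B(1)−F(5): -4≡22 → W
K(10)−O(14): -4≡22 → W
N(13)−K(10): 3 → D
L(11)−G(6): 5 → F
M(12)−F(5): 7 → H
Y(24)−F(5): 19 → T
N(13)−O(14): -1≡25 → Z
U(20)−K(10): 10 → K
O(14)−G(6): 8 → I
A(0)−F(5): -5≡21 → V

ZUXDLWWDFHTZKIV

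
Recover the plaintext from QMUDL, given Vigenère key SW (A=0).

Repeat the key across the ciphertext: SWSWS
Q(16)−S(18): -2≡24 → Y
M(12)−W(22): -10≡16 → Q
U(20)−S(18): 2 → C
D(3)−W(22): -19≡7 → H
L(11)−S(18): -7≡19 → T

YQCHT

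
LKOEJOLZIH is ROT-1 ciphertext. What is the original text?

KJNDINKYHG

L(11): 11−1=10 → K
K(10): 10−1=9 → J
O(14): 14−1=13 → N
E(4): 4−1=3 → D
J(9): 9−1=8 → I
O(14): 14−1=13 → N
L(11): 11−1=10 → K
Z(25): 25−1=24 → Y
I(8): 8−1=7 → H
H(7): 7−1=6 → G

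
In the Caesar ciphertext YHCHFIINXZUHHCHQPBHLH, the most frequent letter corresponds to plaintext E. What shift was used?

3

The most frequent ciphertext letter is H (appears 7 times).
H is position 7; E is position 4.
Shift = 3.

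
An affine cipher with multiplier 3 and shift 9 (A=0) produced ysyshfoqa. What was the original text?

The inverse of 3 mod 26 is 9, since 3·9=27≡1. Apply D(y)=9·(y−9) mod 26:
y(24): 9·(24−9)=135≡5 → f
s(18): 9·(18−9)=81≡3 → d
y(24): 9·(24−9)=135≡5 → f
s(18): 9·(18−9)=81≡3 → d
h(7): 9·(7−9)=-18≡8 → i
f(5): 9·(5−9)=-36≡16 → q
o(14): 9·(14−9)=45≡19 → t
q(16): 9·(16−9)=63≡11 → l
a(0): 9·(0−9)=-81≡23 → x

fdfdiqtlx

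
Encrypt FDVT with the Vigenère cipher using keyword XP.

Repeat the key across the message: XPXP
F(5)+X(23): 28≡2 → C
D(3)+P(15): 18 → S
V(21)+X(23): 44≡18 → S
T(19)+P(15): 34≡8 → I

CSSI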